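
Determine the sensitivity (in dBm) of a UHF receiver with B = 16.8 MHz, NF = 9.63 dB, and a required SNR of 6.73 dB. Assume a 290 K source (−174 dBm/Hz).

Sensitivity = −174 + 10 log₁₀(B) + NF + SNR_min
= −174 + 72.25 + 9.63 + 6.73
= −85.39 dBm → −85.4 dBm

−85.4 dBm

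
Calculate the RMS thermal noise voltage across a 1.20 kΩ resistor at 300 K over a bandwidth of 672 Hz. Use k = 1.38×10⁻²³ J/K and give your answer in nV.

V_n = √(4kTRB)
4kTRB = 4 × 1.38×10⁻²³ × 300 × 1.20×10³ × 6.72×10² = 1.34×10⁻¹⁴ V²
V_n = √(1.34×10⁻¹⁴) = 1.16×10⁻⁷ V = 116 nV

116 nV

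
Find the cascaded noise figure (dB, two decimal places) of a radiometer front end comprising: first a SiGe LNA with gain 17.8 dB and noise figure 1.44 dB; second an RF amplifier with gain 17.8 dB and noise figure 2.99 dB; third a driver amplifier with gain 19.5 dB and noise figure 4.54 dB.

1.49 dB

Convert to linear (a loss of L dB is a gain of −L dB): F_i = 10^(NF_i/10), G_i = 10^(G_i,dB/10)
  Stage 1: F_1 = 10^(1.44/10) = 1.393, G_1 = 10^(17.8/10) = 60.26
  Stage 2: F_2 = 10^(2.99/10) = 1.991, G_2 = 10^(17.8/10) = 60.26
  Stage 3: F_3 = 10^(4.54/10) = 2.844, G_3 = 10^(19.5/10) = 89.13
Friis cascade:
  F = 1.393 + (1.991 − 1)/60.26 + (2.844 − 1)/3631 = 1.410
NF = 10 log₁₀(1.410) = 1.49 dB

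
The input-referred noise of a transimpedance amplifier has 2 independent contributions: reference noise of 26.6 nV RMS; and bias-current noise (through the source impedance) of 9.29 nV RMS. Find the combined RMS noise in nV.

28.2 nV

Uncorrelated sources add in power (mean-square): V_tot = √(ΣV_i²)
V_tot = √[(2.66×10⁻⁸)² + (9.29×10⁻⁹)²] = 2.82×10⁻⁸ V = 28.2 nV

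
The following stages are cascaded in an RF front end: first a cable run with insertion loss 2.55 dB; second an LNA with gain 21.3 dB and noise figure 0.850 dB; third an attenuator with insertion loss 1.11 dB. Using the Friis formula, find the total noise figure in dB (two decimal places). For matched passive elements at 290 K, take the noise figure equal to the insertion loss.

Convert to linear (a loss of L dB is a gain of −L dB): F_i = 10^(NF_i/10), G_i = 10^(G_i,dB/10)
  Stage 1: F_1 = 10^(2.55/10) = 1.799, G_1 = 10^(−2.55/10) = 0.5559
  Stage 2: F_2 = 10^(0.850/10) = 1.216, G_2 = 10^(21.3/10) = 134.9
  Stage 3: F_3 = 10^(1.11/10) = 1.291, G_3 = 10^(−1.11/10) = 0.7745
Friis cascade:
  F = 1.799 + (1.216 − 1)/0.5559 + (1.291 − 1)/74.99 = 2.192
NF = 10 log₁₀(2.192) = 3.41 dB

3.41 dB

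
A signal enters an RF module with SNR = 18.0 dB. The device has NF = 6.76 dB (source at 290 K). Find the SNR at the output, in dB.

11.24 dB

By definition F = SNR_in/SNR_out, so in dB: SNR_out = SNR_in − NF
SNR_out = 18.0 − 6.76 = 11.24 dB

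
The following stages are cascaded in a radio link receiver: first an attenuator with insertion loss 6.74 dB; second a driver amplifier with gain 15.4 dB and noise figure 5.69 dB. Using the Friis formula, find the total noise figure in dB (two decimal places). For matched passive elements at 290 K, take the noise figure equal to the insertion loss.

Convert to linear (a loss of L dB is a gain of −L dB): F_i = 10^(NF_i/10), G_i = 10^(G_i,dB/10)
  Stage 1: F_1 = 10^(6.74/10) = 4.721, G_1 = 10^(−6.74/10) = 0.2118
  Stage 2: F_2 = 10^(5.69/10) = 3.707, G_2 = 10^(15.4/10) = 34.67
Friis cascade:
  F = 4.721 + (3.707 − 1)/0.2118 = 17.50
NF = 10 log₁₀(17.50) = 12.43 dB

12.43 dB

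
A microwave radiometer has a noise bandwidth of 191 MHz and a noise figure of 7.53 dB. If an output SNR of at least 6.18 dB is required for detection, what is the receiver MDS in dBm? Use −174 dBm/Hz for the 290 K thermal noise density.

Sensitivity = −174 + 10 log₁₀(B) + NF + SNR_min
= −174 + 82.81 + 7.53 + 6.18
= −77.48 dBm → −77.5 dBm

−77.5 dBm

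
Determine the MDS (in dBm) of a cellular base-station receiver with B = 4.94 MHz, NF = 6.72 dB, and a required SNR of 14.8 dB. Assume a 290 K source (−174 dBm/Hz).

Sensitivity = −174 + 10 log₁₀(B) + NF + SNR_min
= −174 + 66.94 + 6.72 + 14.8
= −85.54 dBm → −85.5 dBm

−85.5 dBm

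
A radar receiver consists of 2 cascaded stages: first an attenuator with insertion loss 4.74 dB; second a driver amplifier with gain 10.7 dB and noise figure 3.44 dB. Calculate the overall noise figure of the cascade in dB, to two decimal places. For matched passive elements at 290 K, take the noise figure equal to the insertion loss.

8.18 dB

Convert to linear (a loss of L dB is a gain of −L dB): F_i = 10^(NF_i/10), G_i = 10^(G_i,dB/10)
  Stage 1: F_1 = 10^(4.74/10) = 2.979, G_1 = 10^(−4.74/10) = 0.3357
  Stage 2: F_2 = 10^(3.44/10) = 2.208, G_2 = 10^(10.7/10) = 11.75
Friis cascade:
  F = 2.979 + (2.208 − 1)/0.3357 = 6.577
NF = 10 log₁₀(6.577) = 8.18 dB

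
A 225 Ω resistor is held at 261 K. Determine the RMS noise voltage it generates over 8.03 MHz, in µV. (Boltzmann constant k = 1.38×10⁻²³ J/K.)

V_n = √(4kTRB)
4kTRB = 4 × 1.38×10⁻²³ × 261 × 2.25×10² × 8.03×10⁶ = 2.60×10⁻¹¹ V²
V_n = √(2.60×10⁻¹¹) = 5.10×10⁻⁶ V = 5.10 µV

5.10 µV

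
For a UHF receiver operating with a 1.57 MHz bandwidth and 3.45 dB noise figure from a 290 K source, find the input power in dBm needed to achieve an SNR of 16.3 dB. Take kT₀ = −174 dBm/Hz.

Sensitivity = −174 + 10 log₁₀(B) + NF + SNR_min
= −174 + 61.96 + 3.45 + 16.3
= −92.29 dBm → −92.3 dBm

−92.3 dBm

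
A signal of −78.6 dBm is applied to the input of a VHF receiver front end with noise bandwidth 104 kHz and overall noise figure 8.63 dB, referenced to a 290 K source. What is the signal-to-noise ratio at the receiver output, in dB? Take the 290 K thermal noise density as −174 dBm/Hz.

Noise floor: N = −174 + 10 log₁₀(B) + NF
10 log₁₀(1.04×10⁵) = 50.17 dB
N = −174 + 50.17 + 8.63 = −115.20 dBm
SNR = P_sig − N = −78.6 − (−115.20) = 36.60 dB → 36.6 dB

36.6 dB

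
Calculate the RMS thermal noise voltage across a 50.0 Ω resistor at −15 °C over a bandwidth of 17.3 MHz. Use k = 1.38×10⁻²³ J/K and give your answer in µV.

3.51 µV

T = −15 °C + 273.15 = 258.15 K
V_n = √(4kTRB)
4kTRB = 4 × 1.38×10⁻²³ × 258.15 × 5.00×10¹ × 1.73×10⁷ = 1.23×10⁻¹¹ V²
V_n = √(1.23×10⁻¹¹) = 3.51×10⁻⁶ V = 3.51 µV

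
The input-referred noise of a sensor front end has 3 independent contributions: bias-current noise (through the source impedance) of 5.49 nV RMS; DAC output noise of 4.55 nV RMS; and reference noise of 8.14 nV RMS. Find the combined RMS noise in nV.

Uncorrelated sources add in power (mean-square): V_tot = √(ΣV_i²)
V_tot = √[(5.49×10⁻⁹)² + (4.55×10⁻⁹)² + (8.14×10⁻⁹)²] = 1.08×10⁻⁸ V = 10.8 nV

10.8 nV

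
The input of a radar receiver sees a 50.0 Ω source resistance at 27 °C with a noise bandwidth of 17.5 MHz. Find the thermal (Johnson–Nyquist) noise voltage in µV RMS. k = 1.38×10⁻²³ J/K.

T = 27 °C + 273.15 = 300.15 K
V_n = √(4kTRB)
4kTRB = 4 × 1.38×10⁻²³ × 300.15 × 5.00×10¹ × 1.75×10⁷ = 1.45×10⁻¹¹ V²
V_n = √(1.45×10⁻¹¹) = 3.81×10⁻⁶ V = 3.81 µV

3.81 µV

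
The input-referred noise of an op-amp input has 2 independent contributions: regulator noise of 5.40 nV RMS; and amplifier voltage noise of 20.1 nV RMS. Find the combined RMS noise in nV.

20.8 nV

Uncorrelated sources add in power (mean-square): V_tot = √(ΣV_i²)
V_tot = √[(5.40×10⁻⁹)² + (2.01×10⁻⁸)²] = 2.08×10⁻⁸ V = 20.8 nV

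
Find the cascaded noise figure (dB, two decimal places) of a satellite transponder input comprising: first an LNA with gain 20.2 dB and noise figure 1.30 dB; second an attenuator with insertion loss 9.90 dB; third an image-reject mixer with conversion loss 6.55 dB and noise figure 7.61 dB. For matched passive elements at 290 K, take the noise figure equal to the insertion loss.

Convert to linear (a loss of L dB is a gain of −L dB): F_i = 10^(NF_i/10), G_i = 10^(G_i,dB/10)
  Stage 1: F_1 = 10^(1.30/10) = 1.349, G_1 = 10^(20.2/10) = 104.7
  Stage 2: F_2 = 10^(9.90/10) = 9.772, G_2 = 10^(−9.90/10) = 0.1023
  Stage 3: F_3 = 10^(7.61/10) = 5.768, G_3 = 10^(−6.55/10) = 0.2213
Friis cascade:
  F = 1.349 + (9.772 − 1)/104.7 + (5.768 − 1)/10.72 = 1.878
NF = 10 log₁₀(1.878) = 2.74 dB

2.74 dB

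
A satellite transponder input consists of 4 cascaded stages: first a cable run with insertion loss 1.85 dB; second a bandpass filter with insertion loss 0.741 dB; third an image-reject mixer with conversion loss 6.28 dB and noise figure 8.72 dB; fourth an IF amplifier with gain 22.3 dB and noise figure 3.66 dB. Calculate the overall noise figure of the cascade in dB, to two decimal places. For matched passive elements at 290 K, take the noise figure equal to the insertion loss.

13.75 dB

Convert to linear (a loss of L dB is a gain of −L dB): F_i = 10^(NF_i/10), G_i = 10^(G_i,dB/10)
  Stage 1: F_1 = 10^(1.85/10) = 1.531, G_1 = 10^(−1.85/10) = 0.6531
  Stage 2: F_2 = 10^(0.741/10) = 1.186, G_2 = 10^(−0.741/10) = 0.8431
  Stage 3: F_3 = 10^(8.72/10) = 7.447, G_3 = 10^(−6.28/10) = 0.2355
  Stage 4: F_4 = 10^(3.66/10) = 2.323, G_4 = 10^(22.3/10) = 169.8
Friis cascade:
  F = 1.531 + (1.186 − 1)/0.6531 + (7.447 − 1)/0.5507 + (2.323 − 1)/0.1297 = 23.72
NF = 10 log₁₀(23.72) = 13.75 dB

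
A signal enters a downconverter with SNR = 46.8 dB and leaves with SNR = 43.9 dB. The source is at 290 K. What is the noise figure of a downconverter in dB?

NF (dB) = SNR_in(dB) − SNR_out(dB) when the source is at T₀
NF = 46.8 − 43.9 = 2.9 dB

2.9 dB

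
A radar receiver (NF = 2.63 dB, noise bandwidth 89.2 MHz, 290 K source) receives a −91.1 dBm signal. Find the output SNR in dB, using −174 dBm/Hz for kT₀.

Noise floor: N = −174 + 10 log₁₀(B) + NF
10 log₁₀(8.92×10⁷) = 79.5 dB
N = −174 + 79.5 + 2.63 = −91.87 dBm
SNR = P_sig − N = −91.1 − (−91.87) = 0.77 dB → 0.8 dB

0.8 dB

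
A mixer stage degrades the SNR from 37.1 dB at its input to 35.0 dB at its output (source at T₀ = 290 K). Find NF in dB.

NF (dB) = SNR_in(dB) − SNR_out(dB) when the source is at T₀
NF = 37.1 − 35.0 = 2.1 dB

2.1 dB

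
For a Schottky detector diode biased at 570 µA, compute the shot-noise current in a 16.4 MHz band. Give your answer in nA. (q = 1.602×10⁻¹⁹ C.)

I_n = √(2qI·B)
2qI·B = 2 × 1.602×10⁻¹⁹ × 5.70×10⁻⁴ × 1.64×10⁷ = 3.00×10⁻¹⁵ A²
I_n = √(3.00×10⁻¹⁵) = 5.47×10⁻⁸ A = 54.7 nA

54.7 nA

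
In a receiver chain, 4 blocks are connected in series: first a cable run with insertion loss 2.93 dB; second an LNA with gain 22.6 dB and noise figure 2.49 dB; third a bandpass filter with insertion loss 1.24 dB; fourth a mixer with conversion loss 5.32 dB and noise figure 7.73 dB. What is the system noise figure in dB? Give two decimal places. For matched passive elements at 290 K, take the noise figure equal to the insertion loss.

5.51 dB

Convert to linear (a loss of L dB is a gain of −L dB): F_i = 10^(NF_i/10), G_i = 10^(G_i,dB/10)
  Stage 1: F_1 = 10^(2.93/10) = 1.963, G_1 = 10^(−2.93/10) = 0.5093
  Stage 2: F_2 = 10^(2.49/10) = 1.774, G_2 = 10^(22.6/10) = 182.0
  Stage 3: F_3 = 10^(1.24/10) = 1.330, G_3 = 10^(−1.24/10) = 0.7516
  Stage 4: F_4 = 10^(7.73/10) = 5.929, G_4 = 10^(−5.32/10) = 0.2938
Friis cascade:
  F = 1.963 + (1.774 − 1)/0.5093 + (1.330 − 1)/92.68 + (5.929 − 1)/69.66 = 3.558
NF = 10 log₁₀(3.558) = 5.51 dB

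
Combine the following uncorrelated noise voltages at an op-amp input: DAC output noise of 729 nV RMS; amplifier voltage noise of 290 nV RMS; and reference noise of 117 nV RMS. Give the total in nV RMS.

793 nV

Uncorrelated sources add in power (mean-square): V_tot = √(ΣV_i²)
V_tot = √[(7.29×10⁻⁷)² + (2.90×10⁻⁷)² + (1.17×10⁻⁷)²] = 7.93×10⁻⁷ V = 793 nV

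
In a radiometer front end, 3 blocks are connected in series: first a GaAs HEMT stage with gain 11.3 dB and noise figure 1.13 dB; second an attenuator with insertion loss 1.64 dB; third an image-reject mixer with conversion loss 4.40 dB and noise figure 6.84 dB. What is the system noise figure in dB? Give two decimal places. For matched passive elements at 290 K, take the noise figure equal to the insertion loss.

2.42 dB

Convert to linear (a loss of L dB is a gain of −L dB): F_i = 10^(NF_i/10), G_i = 10^(G_i,dB/10)
  Stage 1: F_1 = 10^(1.13/10) = 1.297, G_1 = 10^(11.3/10) = 13.49
  Stage 2: F_2 = 10^(1.64/10) = 1.459, G_2 = 10^(−1.64/10) = 0.6855
  Stage 3: F_3 = 10^(6.84/10) = 4.831, G_3 = 10^(−4.40/10) = 0.3631
Friis cascade:
  F = 1.297 + (1.459 − 1)/13.49 + (4.831 − 1)/9.247 = 1.745
NF = 10 log₁₀(1.745) = 2.42 dB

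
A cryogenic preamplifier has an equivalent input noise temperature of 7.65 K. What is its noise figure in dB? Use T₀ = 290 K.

0.113 dB

F = 1 + T_e/T₀ = 1 + 7.65/290 = 1.02638
NF = 10 log₁₀(1.02638) = 0.113 dB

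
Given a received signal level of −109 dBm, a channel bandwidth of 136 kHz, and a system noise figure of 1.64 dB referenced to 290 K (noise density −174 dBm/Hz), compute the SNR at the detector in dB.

12.0 dB

Noise floor: N = −174 + 10 log₁₀(B) + NF
10 log₁₀(1.36×10⁵) = 51.34 dB
N = −174 + 51.34 + 1.64 = −121.02 dBm
SNR = P_sig − N = −109 − (−121.02) = 12.02 dB → 12.0 dB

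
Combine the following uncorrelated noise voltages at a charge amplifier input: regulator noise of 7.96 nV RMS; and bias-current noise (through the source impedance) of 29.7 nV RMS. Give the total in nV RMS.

30.7 nV

Uncorrelated sources add in power (mean-square): V_tot = √(ΣV_i²)
V_tot = √[(7.96×10⁻⁹)² + (2.97×10⁻⁸)²] = 3.07×10⁻⁸ V = 30.7 nV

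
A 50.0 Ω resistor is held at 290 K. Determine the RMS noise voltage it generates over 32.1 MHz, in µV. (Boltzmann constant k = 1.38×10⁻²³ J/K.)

V_n = √(4kTRB)
4kTRB = 4 × 1.38×10⁻²³ × 290 × 5.00×10¹ × 3.21×10⁷ = 2.57×10⁻¹¹ V²
V_n = √(2.57×10⁻¹¹) = 5.07×10⁻⁶ V = 5.07 µV

5.07 µV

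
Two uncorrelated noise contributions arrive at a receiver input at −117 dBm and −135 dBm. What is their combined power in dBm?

Convert to linear, add, convert back:
P₁ = 2.00×10⁻¹⁵ W, P₂ = 3.16×10⁻¹⁷ W
P_tot = 2.03×10⁻¹⁵ W → 10 log₁₀(P_tot / 10⁻³) = −116.9 dBm

−116.9 dBm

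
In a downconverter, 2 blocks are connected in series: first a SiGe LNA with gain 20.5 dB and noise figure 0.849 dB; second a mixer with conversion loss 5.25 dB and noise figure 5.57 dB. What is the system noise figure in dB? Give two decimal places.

0.93 dB

Convert to linear (a loss of L dB is a gain of −L dB): F_i = 10^(NF_i/10), G_i = 10^(G_i,dB/10)
  Stage 1: F_1 = 10^(0.849/10) = 1.216, G_1 = 10^(20.5/10) = 112.2
  Stage 2: F_2 = 10^(5.57/10) = 3.606, G_2 = 10^(−5.25/10) = 0.2985
Friis cascade:
  F = 1.216 + (3.606 − 1)/112.2 = 1.239
NF = 10 log₁₀(1.239) = 0.93 dB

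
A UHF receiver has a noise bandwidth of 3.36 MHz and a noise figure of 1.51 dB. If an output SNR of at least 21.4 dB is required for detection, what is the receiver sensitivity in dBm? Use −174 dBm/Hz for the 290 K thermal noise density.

−85.8 dBm

Sensitivity = −174 + 10 log₁₀(B) + NF + SNR_min
= −174 + 65.26 + 1.51 + 21.4
= −85.83 dBm → −85.8 dBm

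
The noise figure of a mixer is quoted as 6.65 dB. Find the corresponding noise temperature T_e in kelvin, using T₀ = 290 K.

F = 10^(6.65/10) = 4.62381
T_e = (F − 1)·T₀ = (4.62381 − 1) × 290 = 1051 K

1051 K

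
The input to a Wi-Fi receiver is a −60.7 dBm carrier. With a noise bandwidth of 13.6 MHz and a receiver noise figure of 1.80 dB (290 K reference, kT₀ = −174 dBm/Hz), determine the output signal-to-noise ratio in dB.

40.2 dB

Noise floor: N = −174 + 10 log₁₀(B) + NF
10 log₁₀(1.36×10⁷) = 71.34 dB
N = −174 + 71.34 + 1.80 = −100.86 dBm
SNR = P_sig − N = −60.7 − (−100.86) = 40.16 dB → 40.2 dB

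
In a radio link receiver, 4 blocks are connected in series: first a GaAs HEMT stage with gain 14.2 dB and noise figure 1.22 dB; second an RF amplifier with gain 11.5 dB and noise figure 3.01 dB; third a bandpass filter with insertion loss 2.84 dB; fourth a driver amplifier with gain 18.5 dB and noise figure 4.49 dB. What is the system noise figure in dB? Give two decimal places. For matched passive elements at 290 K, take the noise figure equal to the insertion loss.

Convert to linear (a loss of L dB is a gain of −L dB): F_i = 10^(NF_i/10), G_i = 10^(G_i,dB/10)
  Stage 1: F_1 = 10^(1.22/10) = 1.324, G_1 = 10^(14.2/10) = 26.30
  Stage 2: F_2 = 10^(3.01/10) = 2.000, G_2 = 10^(11.5/10) = 14.13
  Stage 3: F_3 = 10^(2.84/10) = 1.923, G_3 = 10^(−2.84/10) = 0.5200
  Stage 4: F_4 = 10^(4.49/10) = 2.812, G_4 = 10^(18.5/10) = 70.79
Friis cascade:
  F = 1.324 + (2.000 − 1)/26.30 + (1.923 − 1)/371.5 + (2.812 − 1)/193.2 = 1.374
NF = 10 log₁₀(1.374) = 1.38 dB

1.38 dB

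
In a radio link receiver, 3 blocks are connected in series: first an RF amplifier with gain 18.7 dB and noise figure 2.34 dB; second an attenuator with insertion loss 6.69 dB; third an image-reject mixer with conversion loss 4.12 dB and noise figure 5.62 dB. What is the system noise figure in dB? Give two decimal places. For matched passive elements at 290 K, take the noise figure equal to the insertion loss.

2.86 dB

Convert to linear (a loss of L dB is a gain of −L dB): F_i = 10^(NF_i/10), G_i = 10^(G_i,dB/10)
  Stage 1: F_1 = 10^(2.34/10) = 1.714, G_1 = 10^(18.7/10) = 74.13
  Stage 2: F_2 = 10^(6.69/10) = 4.667, G_2 = 10^(−6.69/10) = 0.2143
  Stage 3: F_3 = 10^(5.62/10) = 3.648, G_3 = 10^(−4.12/10) = 0.3873
Friis cascade:
  F = 1.714 + (4.667 − 1)/74.13 + (3.648 − 1)/15.89 = 1.930
NF = 10 log₁₀(1.930) = 2.86 dB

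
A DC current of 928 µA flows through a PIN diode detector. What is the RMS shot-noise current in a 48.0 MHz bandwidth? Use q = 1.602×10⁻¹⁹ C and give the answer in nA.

I_n = √(2qI·B)
2qI·B = 2 × 1.602×10⁻¹⁹ × 9.28×10⁻⁴ × 4.80×10⁷ = 1.43×10⁻¹⁴ A²
I_n = √(1.43×10⁻¹⁴) = 1.19×10⁻⁷ A = 119 nA

119 nA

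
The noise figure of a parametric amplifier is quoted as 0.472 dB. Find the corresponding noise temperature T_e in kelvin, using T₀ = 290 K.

F = 10^(0.472/10) = 1.11481
T_e = (F − 1)·T₀ = (1.11481 − 1) × 290 = 33.3 K

33.3 K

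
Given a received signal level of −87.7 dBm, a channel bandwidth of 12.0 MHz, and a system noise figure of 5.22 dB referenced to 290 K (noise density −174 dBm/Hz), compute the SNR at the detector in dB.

10.3 dB

Noise floor: N = −174 + 10 log₁₀(B) + NF
10 log₁₀(1.20×10⁷) = 70.79 dB
N = −174 + 70.79 + 5.22 = −97.99 dBm
SNR = P_sig − N = −87.7 − (−97.99) = 10.29 dB → 10.3 dB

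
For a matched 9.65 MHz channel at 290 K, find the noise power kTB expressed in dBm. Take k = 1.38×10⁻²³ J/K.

−104.1 dBm

P_n = kTB = 1.38×10⁻²³ × 290 × 9.65×10⁶ = 3.86×10⁻¹⁴ W
In dBm: 10 log₁₀(3.86×10⁻¹⁴ / 10⁻³) = −104.1 dBm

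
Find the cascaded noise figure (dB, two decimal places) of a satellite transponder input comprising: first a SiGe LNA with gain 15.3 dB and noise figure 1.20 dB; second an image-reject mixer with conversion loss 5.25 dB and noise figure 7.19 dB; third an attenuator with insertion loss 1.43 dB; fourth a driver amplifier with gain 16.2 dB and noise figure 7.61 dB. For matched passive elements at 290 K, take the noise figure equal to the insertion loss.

3.30 dB

Convert to linear (a loss of L dB is a gain of −L dB): F_i = 10^(NF_i/10), G_i = 10^(G_i,dB/10)
  Stage 1: F_1 = 10^(1.20/10) = 1.318, G_1 = 10^(15.3/10) = 33.88
  Stage 2: F_2 = 10^(7.19/10) = 5.236, G_2 = 10^(−5.25/10) = 0.2985
  Stage 3: F_3 = 10^(1.43/10) = 1.390, G_3 = 10^(−1.43/10) = 0.7194
  Stage 4: F_4 = 10^(7.61/10) = 5.768, G_4 = 10^(16.2/10) = 41.69
Friis cascade:
  F = 1.318 + (5.236 − 1)/33.88 + (1.390 − 1)/10.12 + (5.768 − 1)/7.278 = 2.137
NF = 10 log₁₀(2.137) = 3.30 dB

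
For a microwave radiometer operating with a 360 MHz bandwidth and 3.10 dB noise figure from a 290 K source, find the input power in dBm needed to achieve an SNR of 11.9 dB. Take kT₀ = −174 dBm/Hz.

Sensitivity = −174 + 10 log₁₀(B) + NF + SNR_min
= −174 + 85.56 + 3.10 + 11.9
= −73.44 dBm → −73.4 dBm

−73.4 dBm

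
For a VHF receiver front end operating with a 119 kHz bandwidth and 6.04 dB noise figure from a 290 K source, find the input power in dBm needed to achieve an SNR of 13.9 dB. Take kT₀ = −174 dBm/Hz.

Sensitivity = −174 + 10 log₁₀(B) + NF + SNR_min
= −174 + 50.76 + 6.04 + 13.9
= −103.30 dBm → −103.3 dBm

−103.3 dBm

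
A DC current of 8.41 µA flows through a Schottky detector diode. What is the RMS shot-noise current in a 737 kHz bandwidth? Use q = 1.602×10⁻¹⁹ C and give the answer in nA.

I_n = √(2qI·B)
2qI·B = 2 × 1.602×10⁻¹⁹ × 8.41×10⁻⁶ × 7.37×10⁵ = 1.99×10⁻¹⁸ A²
I_n = √(1.99×10⁻¹⁸) = 1.41×10⁻⁹ A = 1.41 nA

1.41 nA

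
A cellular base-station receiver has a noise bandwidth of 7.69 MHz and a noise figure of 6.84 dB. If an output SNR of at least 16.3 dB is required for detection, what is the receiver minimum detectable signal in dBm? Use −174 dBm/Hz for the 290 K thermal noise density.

−82.0 dBm

Sensitivity = −174 + 10 log₁₀(B) + NF + SNR_min
= −174 + 68.86 + 6.84 + 16.3
= −82.00 dBm → −82.0 dBm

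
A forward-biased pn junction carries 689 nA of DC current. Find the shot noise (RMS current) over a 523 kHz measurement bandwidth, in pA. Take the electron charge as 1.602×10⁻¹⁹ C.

340 pA

I_n = √(2qI·B)
2qI·B = 2 × 1.602×10⁻¹⁹ × 6.89×10⁻⁷ × 5.23×10⁵ = 1.15×10⁻¹⁹ A²
I_n = √(1.15×10⁻¹⁹) = 3.40×10⁻¹⁰ A = 340 pA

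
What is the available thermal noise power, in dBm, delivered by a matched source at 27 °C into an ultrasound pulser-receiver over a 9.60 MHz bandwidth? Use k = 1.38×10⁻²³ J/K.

−104.0 dBm

T = 27 °C + 273.15 = 300.15 K
P_n = kTB = 1.38×10⁻²³ × 300.15 × 9.60×10⁶ = 3.98×10⁻¹⁴ W
In dBm: 10 log₁₀(3.98×10⁻¹⁴ / 10⁻³) = −104.0 dBm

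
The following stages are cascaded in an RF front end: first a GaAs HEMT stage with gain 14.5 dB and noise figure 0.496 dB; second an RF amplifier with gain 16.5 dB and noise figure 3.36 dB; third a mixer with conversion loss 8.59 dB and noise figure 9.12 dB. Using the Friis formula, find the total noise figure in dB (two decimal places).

Convert to linear (a loss of L dB is a gain of −L dB): F_i = 10^(NF_i/10), G_i = 10^(G_i,dB/10)
  Stage 1: F_1 = 10^(0.496/10) = 1.121, G_1 = 10^(14.5/10) = 28.18
  Stage 2: F_2 = 10^(3.36/10) = 2.168, G_2 = 10^(16.5/10) = 44.67
  Stage 3: F_3 = 10^(9.12/10) = 8.166, G_3 = 10^(−8.59/10) = 0.1384
Friis cascade:
  F = 1.121 + (2.168 − 1)/28.18 + (8.166 − 1)/1259 = 1.168
NF = 10 log₁₀(1.168) = 0.67 dB

0.67 dB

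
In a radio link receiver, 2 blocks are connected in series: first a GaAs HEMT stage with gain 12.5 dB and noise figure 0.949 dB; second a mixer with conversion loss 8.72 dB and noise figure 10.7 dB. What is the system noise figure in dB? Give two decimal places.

2.67 dB

Convert to linear (a loss of L dB is a gain of −L dB): F_i = 10^(NF_i/10), G_i = 10^(G_i,dB/10)
  Stage 1: F_1 = 10^(0.949/10) = 1.244, G_1 = 10^(12.5/10) = 17.78
  Stage 2: F_2 = 10^(10.7/10) = 11.75, G_2 = 10^(−8.72/10) = 0.1343
Friis cascade:
  F = 1.244 + (11.75 − 1)/17.78 = 1.849
NF = 10 log₁₀(1.849) = 2.67 dB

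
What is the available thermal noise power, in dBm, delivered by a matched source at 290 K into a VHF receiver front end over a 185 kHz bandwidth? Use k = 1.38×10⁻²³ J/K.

P_n = kTB = 1.38×10⁻²³ × 290 × 1.85×10⁵ = 7.40×10⁻¹⁶ W
In dBm: 10 log₁₀(7.40×10⁻¹⁶ / 10⁻³) = −121.3 dBm

−121.3 dBm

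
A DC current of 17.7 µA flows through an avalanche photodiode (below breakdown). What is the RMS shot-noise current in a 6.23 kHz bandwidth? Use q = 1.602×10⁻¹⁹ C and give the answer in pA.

188 pA

I_n = √(2qI·B)
2qI·B = 2 × 1.602×10⁻¹⁹ × 1.77×10⁻⁵ × 6.23×10³ = 3.53×10⁻²⁰ A²
I_n = √(3.53×10⁻²⁰) = 1.88×10⁻¹⁰ A = 188 pA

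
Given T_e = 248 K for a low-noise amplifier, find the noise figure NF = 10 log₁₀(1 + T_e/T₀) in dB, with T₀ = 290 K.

F = 1 + T_e/T₀ = 1 + 248/290 = 1.85517
NF = 10 log₁₀(1.85517) = 2.68 dB

2.68 dB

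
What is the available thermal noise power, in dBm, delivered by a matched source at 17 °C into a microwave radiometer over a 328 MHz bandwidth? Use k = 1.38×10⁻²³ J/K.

−88.8 dBm

T = 17 °C + 273.15 = 290.15 K
P_n = kTB = 1.38×10⁻²³ × 290.15 × 3.28×10⁸ = 1.31×10⁻¹² W
In dBm: 10 log₁₀(1.31×10⁻¹² / 10⁻³) = −88.8 dBm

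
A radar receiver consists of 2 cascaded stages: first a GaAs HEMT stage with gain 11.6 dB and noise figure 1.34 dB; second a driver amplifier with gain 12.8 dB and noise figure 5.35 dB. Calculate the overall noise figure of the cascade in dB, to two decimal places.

1.85 dB

Convert to linear (a loss of L dB is a gain of −L dB): F_i = 10^(NF_i/10), G_i = 10^(G_i,dB/10)
  Stage 1: F_1 = 10^(1.34/10) = 1.361, G_1 = 10^(11.6/10) = 14.45
  Stage 2: F_2 = 10^(5.35/10) = 3.428, G_2 = 10^(12.8/10) = 19.05
Friis cascade:
  F = 1.361 + (3.428 − 1)/14.45 = 1.529
NF = 10 log₁₀(1.529) = 1.85 dB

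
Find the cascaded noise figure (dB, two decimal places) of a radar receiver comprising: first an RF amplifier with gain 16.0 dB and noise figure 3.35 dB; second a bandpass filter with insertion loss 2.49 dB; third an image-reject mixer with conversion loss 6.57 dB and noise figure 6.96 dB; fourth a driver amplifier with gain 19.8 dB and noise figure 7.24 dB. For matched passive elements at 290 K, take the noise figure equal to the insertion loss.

5.09 dB

Convert to linear (a loss of L dB is a gain of −L dB): F_i = 10^(NF_i/10), G_i = 10^(G_i,dB/10)
  Stage 1: F_1 = 10^(3.35/10) = 2.163, G_1 = 10^(16.0/10) = 39.81
  Stage 2: F_2 = 10^(2.49/10) = 1.774, G_2 = 10^(−2.49/10) = 0.5636
  Stage 3: F_3 = 10^(6.96/10) = 4.966, G_3 = 10^(−6.57/10) = 0.2203
  Stage 4: F_4 = 10^(7.24/10) = 5.297, G_4 = 10^(19.8/10) = 95.50
Friis cascade:
  F = 2.163 + (1.774 − 1)/39.81 + (4.966 − 1)/22.44 + (5.297 − 1)/4.943 = 3.228
NF = 10 log₁₀(3.228) = 5.09 dB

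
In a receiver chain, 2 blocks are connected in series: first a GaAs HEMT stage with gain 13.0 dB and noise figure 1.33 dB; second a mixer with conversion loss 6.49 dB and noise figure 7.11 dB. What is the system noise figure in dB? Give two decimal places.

Convert to linear (a loss of L dB is a gain of −L dB): F_i = 10^(NF_i/10), G_i = 10^(G_i,dB/10)
  Stage 1: F_1 = 10^(1.33/10) = 1.358, G_1 = 10^(13.0/10) = 19.95
  Stage 2: F_2 = 10^(7.11/10) = 5.140, G_2 = 10^(−6.49/10) = 0.2244
Friis cascade:
  F = 1.358 + (5.140 − 1)/19.95 = 1.566
NF = 10 log₁₀(1.566) = 1.95 dB

1.95 dB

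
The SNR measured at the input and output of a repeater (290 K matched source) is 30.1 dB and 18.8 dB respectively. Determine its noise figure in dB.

NF (dB) = SNR_in(dB) − SNR_out(dB) when the source is at T₀
NF = 30.1 − 18.8 = 11.3 dB

11.3 dB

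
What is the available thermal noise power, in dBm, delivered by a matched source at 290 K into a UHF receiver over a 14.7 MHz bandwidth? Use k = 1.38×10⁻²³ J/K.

P_n = kTB = 1.38×10⁻²³ × 290 × 1.47×10⁷ = 5.88×10⁻¹⁴ W
In dBm: 10 log₁₀(5.88×10⁻¹⁴ / 10⁻³) = −102.3 dBm

−102.3 dBm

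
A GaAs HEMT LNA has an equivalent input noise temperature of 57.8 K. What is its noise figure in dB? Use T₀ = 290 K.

0.789 dB

F = 1 + T_e/T₀ = 1 + 57.8/290 = 1.19931
NF = 10 log₁₀(1.19931) = 0.789 dB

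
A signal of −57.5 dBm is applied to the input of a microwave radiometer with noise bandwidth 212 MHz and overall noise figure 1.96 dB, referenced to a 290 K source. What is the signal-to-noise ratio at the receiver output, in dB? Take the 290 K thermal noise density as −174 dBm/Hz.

31.3 dB

Noise floor: N = −174 + 10 log₁₀(B) + NF
10 log₁₀(2.12×10⁸) = 83.26 dB
N = −174 + 83.26 + 1.96 = −88.78 dBm
SNR = P_sig − N = −57.5 − (−88.78) = 31.28 dB → 31.3 dB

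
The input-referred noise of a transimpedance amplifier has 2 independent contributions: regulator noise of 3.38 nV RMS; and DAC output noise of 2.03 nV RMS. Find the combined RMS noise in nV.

Uncorrelated sources add in power (mean-square): V_tot = √(ΣV_i²)
V_tot = √[(3.38×10⁻⁹)² + (2.03×10⁻⁹)²] = 3.94×10⁻⁹ V = 3.94 nV

3.94 nV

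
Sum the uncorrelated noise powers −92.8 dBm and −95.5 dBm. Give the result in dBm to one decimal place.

−90.9 dBm

Convert to linear, add, convert back:
P₁ = 5.25×10⁻¹³ W, P₂ = 2.82×10⁻¹³ W
P_tot = 8.07×10⁻¹³ W → 10 log₁₀(P_tot / 10⁻³) = −90.9 dBm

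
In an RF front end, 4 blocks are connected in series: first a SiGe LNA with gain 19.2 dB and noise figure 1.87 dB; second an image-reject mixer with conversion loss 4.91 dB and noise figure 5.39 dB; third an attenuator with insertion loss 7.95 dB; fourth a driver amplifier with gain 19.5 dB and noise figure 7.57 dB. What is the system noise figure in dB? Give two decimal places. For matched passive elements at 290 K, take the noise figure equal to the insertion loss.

Convert to linear (a loss of L dB is a gain of −L dB): F_i = 10^(NF_i/10), G_i = 10^(G_i,dB/10)
  Stage 1: F_1 = 10^(1.87/10) = 1.538, G_1 = 10^(19.2/10) = 83.18
  Stage 2: F_2 = 10^(5.39/10) = 3.459, G_2 = 10^(−4.91/10) = 0.3228
  Stage 3: F_3 = 10^(7.95/10) = 6.237, G_3 = 10^(−7.95/10) = 0.1603
  Stage 4: F_4 = 10^(7.57/10) = 5.715, G_4 = 10^(19.5/10) = 89.13
Friis cascade:
  F = 1.538 + (3.459 − 1)/83.18 + (6.237 − 1)/26.85 + (5.715 − 1)/4.305 = 2.858
NF = 10 log₁₀(2.858) = 4.56 dB

4.56 dB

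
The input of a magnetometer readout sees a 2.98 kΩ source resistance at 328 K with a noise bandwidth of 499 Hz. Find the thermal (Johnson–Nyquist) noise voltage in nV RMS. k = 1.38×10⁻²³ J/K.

164 nV

V_n = √(4kTRB)
4kTRB = 4 × 1.38×10⁻²³ × 328 × 2.98×10³ × 4.99×10² = 2.69×10⁻¹⁴ V²
V_n = √(2.69×10⁻¹⁴) = 1.64×10⁻⁷ V = 164 nV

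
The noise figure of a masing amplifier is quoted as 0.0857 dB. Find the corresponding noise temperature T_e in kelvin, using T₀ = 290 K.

F = 10^(0.0857/10) = 1.01993
T_e = (F − 1)·T₀ = (1.01993 − 1) × 290 = 5.78 K

5.78 K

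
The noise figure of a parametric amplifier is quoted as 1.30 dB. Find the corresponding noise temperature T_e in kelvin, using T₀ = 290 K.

F = 10^(1.30/10) = 1.34896
T_e = (F − 1)·T₀ = (1.34896 − 1) × 290 = 101 K

101 K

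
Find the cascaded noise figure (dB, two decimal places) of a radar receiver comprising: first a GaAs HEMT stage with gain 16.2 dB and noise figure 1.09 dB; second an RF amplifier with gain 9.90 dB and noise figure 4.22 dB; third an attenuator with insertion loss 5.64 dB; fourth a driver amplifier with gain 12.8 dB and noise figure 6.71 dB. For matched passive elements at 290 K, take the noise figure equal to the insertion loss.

1.35 dB

Convert to linear (a loss of L dB is a gain of −L dB): F_i = 10^(NF_i/10), G_i = 10^(G_i,dB/10)
  Stage 1: F_1 = 10^(1.09/10) = 1.285, G_1 = 10^(16.2/10) = 41.69
  Stage 2: F_2 = 10^(4.22/10) = 2.642, G_2 = 10^(9.90/10) = 9.772
  Stage 3: F_3 = 10^(5.64/10) = 3.664, G_3 = 10^(−5.64/10) = 0.2729
  Stage 4: F_4 = 10^(6.71/10) = 4.688, G_4 = 10^(12.8/10) = 19.05
Friis cascade:
  F = 1.285 + (2.642 − 1)/41.69 + (3.664 − 1)/407.4 + (4.688 − 1)/111.2 = 1.364
NF = 10 log₁₀(1.364) = 1.35 dB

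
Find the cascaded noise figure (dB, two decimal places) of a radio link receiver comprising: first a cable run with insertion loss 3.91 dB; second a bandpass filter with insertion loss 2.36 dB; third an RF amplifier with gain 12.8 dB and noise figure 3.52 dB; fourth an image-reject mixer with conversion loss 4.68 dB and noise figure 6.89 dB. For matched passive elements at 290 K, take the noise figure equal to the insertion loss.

10.17 dB

Convert to linear (a loss of L dB is a gain of −L dB): F_i = 10^(NF_i/10), G_i = 10^(G_i,dB/10)
  Stage 1: F_1 = 10^(3.91/10) = 2.460, G_1 = 10^(−3.91/10) = 0.4064
  Stage 2: F_2 = 10^(2.36/10) = 1.722, G_2 = 10^(−2.36/10) = 0.5808
  Stage 3: F_3 = 10^(3.52/10) = 2.249, G_3 = 10^(12.8/10) = 19.05
  Stage 4: F_4 = 10^(6.89/10) = 4.887, G_4 = 10^(−4.68/10) = 0.3404
Friis cascade:
  F = 2.460 + (1.722 − 1)/0.4064 + (2.249 − 1)/0.2360 + (4.887 − 1)/4.498 = 10.39
NF = 10 log₁₀(10.39) = 10.17 dB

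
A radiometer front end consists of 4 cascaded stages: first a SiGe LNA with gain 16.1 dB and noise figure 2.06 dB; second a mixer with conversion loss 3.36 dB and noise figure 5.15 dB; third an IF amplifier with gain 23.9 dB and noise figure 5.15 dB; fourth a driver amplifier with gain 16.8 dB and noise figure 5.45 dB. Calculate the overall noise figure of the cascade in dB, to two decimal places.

Convert to linear (a loss of L dB is a gain of −L dB): F_i = 10^(NF_i/10), G_i = 10^(G_i,dB/10)
  Stage 1: F_1 = 10^(2.06/10) = 1.607, G_1 = 10^(16.1/10) = 40.74
  Stage 2: F_2 = 10^(5.15/10) = 3.273, G_2 = 10^(−3.36/10) = 0.4613
  Stage 3: F_3 = 10^(5.15/10) = 3.273, G_3 = 10^(23.9/10) = 245.5
  Stage 4: F_4 = 10^(5.45/10) = 3.508, G_4 = 10^(16.8/10) = 47.86
Friis cascade:
  F = 1.607 + (3.273 − 1)/40.74 + (3.273 − 1)/18.79 + (3.508 − 1)/4613 = 1.784
NF = 10 log₁₀(1.784) = 2.51 dB

2.51 dB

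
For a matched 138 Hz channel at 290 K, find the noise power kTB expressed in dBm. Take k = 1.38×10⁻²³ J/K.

−152.6 dBm

P_n = kTB = 1.38×10⁻²³ × 290 × 1.38×10² = 5.52×10⁻¹⁹ W
In dBm: 10 log₁₀(5.52×10⁻¹⁹ / 10⁻³) = −152.6 dBm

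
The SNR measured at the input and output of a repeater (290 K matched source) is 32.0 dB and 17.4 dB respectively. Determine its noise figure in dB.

14.6 dB

NF (dB) = SNR_in(dB) − SNR_out(dB) when the source is at T₀
NF = 32.0 − 17.4 = 14.6 dB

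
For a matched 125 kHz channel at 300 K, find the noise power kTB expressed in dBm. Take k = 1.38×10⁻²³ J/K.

P_n = kTB = 1.38×10⁻²³ × 300 × 1.25×10⁵ = 5.18×10⁻¹⁶ W
In dBm: 10 log₁₀(5.18×10⁻¹⁶ / 10⁻³) = −122.9 dBm

−122.9 dBm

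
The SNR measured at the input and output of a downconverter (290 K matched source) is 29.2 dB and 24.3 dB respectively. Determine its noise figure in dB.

NF (dB) = SNR_in(dB) − SNR_out(dB) when the source is at T₀
NF = 29.2 − 24.3 = 4.9 dB

4.9 dB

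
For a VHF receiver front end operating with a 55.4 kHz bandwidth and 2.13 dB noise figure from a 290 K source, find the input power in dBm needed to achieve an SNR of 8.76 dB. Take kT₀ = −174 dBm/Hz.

Sensitivity = −174 + 10 log₁₀(B) + NF + SNR_min
= −174 + 47.44 + 2.13 + 8.76
= −115.67 dBm → −115.7 dBm

−115.7 dBm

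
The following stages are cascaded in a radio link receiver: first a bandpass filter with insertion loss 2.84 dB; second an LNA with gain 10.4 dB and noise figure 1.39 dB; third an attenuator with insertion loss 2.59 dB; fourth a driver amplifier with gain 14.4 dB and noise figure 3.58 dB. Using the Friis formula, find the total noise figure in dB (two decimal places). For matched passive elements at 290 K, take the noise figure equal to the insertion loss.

Convert to linear (a loss of L dB is a gain of −L dB): F_i = 10^(NF_i/10), G_i = 10^(G_i,dB/10)
  Stage 1: F_1 = 10^(2.84/10) = 1.923, G_1 = 10^(−2.84/10) = 0.5200
  Stage 2: F_2 = 10^(1.39/10) = 1.377, G_2 = 10^(10.4/10) = 10.96
  Stage 3: F_3 = 10^(2.59/10) = 1.816, G_3 = 10^(−2.59/10) = 0.5508
  Stage 4: F_4 = 10^(3.58/10) = 2.280, G_4 = 10^(14.4/10) = 27.54
Friis cascade:
  F = 1.923 + (1.377 − 1)/0.5200 + (1.816 − 1)/5.702 + (2.280 − 1)/3.141 = 3.199
NF = 10 log₁₀(3.199) = 5.05 dB

5.05 dB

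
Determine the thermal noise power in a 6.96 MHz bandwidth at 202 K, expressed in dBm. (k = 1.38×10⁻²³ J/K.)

P_n = kTB = 1.38×10⁻²³ × 202 × 6.96×10⁶ = 1.94×10⁻¹⁴ W
In dBm: 10 log₁₀(1.94×10⁻¹⁴ / 10⁻³) = −107.1 dBm

−107.1 dBm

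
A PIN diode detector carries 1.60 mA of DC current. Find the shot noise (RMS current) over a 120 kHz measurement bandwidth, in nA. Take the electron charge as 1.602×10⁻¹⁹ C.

7.84 nA

I_n = √(2qI·B)
2qI·B = 2 × 1.602×10⁻¹⁹ × 1.60×10⁻³ × 1.20×10⁵ = 6.15×10⁻¹⁷ A²
I_n = √(6.15×10⁻¹⁷) = 7.84×10⁻⁹ A = 7.84 nA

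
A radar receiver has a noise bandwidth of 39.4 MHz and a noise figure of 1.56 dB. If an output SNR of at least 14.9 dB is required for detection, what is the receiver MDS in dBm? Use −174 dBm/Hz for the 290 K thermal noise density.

Sensitivity = −174 + 10 log₁₀(B) + NF + SNR_min
= −174 + 75.95 + 1.56 + 14.9
= −81.59 dBm → −81.6 dBm

−81.6 dBm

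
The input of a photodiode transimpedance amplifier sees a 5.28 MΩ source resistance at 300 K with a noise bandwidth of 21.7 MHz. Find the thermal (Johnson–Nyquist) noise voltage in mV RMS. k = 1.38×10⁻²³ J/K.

V_n = √(4kTRB)
4kTRB = 4 × 1.38×10⁻²³ × 300 × 5.28×10⁶ × 2.17×10⁷ = 1.90×10⁻⁶ V²
V_n = √(1.90×10⁻⁶) = 1.38×10⁻³ V = 1.38 mV

1.38 mV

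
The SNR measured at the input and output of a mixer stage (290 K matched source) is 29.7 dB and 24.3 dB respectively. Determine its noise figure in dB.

5.4 dB

NF (dB) = SNR_in(dB) − SNR_out(dB) when the source is at T₀
NF = 29.7 − 24.3 = 5.4 dB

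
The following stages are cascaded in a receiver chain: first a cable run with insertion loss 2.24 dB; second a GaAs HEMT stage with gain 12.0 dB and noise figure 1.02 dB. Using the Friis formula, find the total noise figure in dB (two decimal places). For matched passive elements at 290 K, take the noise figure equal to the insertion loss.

3.26 dB

Convert to linear (a loss of L dB is a gain of −L dB): F_i = 10^(NF_i/10), G_i = 10^(G_i,dB/10)
  Stage 1: F_1 = 10^(2.24/10) = 1.675, G_1 = 10^(−2.24/10) = 0.5970
  Stage 2: F_2 = 10^(1.02/10) = 1.265, G_2 = 10^(12.0/10) = 15.85
Friis cascade:
  F = 1.675 + (1.265 − 1)/0.5970 = 2.118
NF = 10 log₁₀(2.118) = 3.26 dB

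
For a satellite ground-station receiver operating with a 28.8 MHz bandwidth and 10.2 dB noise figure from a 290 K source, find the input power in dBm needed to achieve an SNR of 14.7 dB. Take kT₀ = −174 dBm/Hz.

Sensitivity = −174 + 10 log₁₀(B) + NF + SNR_min
= −174 + 74.59 + 10.2 + 14.7
= −74.51 dBm → −74.5 dBm

−74.5 dBm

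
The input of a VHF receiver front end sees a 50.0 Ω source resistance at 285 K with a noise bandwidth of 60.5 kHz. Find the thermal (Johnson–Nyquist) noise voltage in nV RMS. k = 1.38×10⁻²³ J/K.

V_n = √(4kTRB)
4kTRB = 4 × 1.38×10⁻²³ × 285 × 5.00×10¹ × 6.05×10⁴ = 4.76×10⁻¹⁴ V²
V_n = √(4.76×10⁻¹⁴) = 2.18×10⁻⁷ V = 218 nV

218 nV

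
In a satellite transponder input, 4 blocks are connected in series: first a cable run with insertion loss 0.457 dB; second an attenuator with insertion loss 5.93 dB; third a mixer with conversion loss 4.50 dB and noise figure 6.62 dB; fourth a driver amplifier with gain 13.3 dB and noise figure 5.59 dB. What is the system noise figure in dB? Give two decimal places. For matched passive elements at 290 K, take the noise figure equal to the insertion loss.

17.17 dB

Convert to linear (a loss of L dB is a gain of −L dB): F_i = 10^(NF_i/10), G_i = 10^(G_i,dB/10)
  Stage 1: F_1 = 10^(0.457/10) = 1.111, G_1 = 10^(−0.457/10) = 0.9001
  Stage 2: F_2 = 10^(5.93/10) = 3.917, G_2 = 10^(−5.93/10) = 0.2553
  Stage 3: F_3 = 10^(6.62/10) = 4.592, G_3 = 10^(−4.50/10) = 0.3548
  Stage 4: F_4 = 10^(5.59/10) = 3.622, G_4 = 10^(13.3/10) = 21.38
Friis cascade:
  F = 1.111 + (3.917 − 1)/0.9001 + (4.592 − 1)/0.2298 + (3.622 − 1)/0.08153 = 52.15
NF = 10 log₁₀(52.15) = 17.17 dB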